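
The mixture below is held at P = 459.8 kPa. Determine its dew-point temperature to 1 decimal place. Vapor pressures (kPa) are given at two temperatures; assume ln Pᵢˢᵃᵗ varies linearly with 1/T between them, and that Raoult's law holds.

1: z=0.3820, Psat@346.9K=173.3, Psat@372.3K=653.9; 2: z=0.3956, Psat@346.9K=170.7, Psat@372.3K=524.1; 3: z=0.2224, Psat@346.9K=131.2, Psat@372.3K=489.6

T = 368.1 K

Dew-point temperature: Σzᵢ·P/Pᵢˢᵃᵗ(T) = 1. Interpolate ln Pᵢˢᵃᵗ = aᵢ + bᵢ/T.
  T = 346.9 K: ΣzᵢP/Pᵢˢᵃᵗ = 2.8585
  T = 372.3 K: ΣzᵢP/Pᵢˢᵃᵗ = 0.8245
  T = 359.6 K: ΣzᵢP/Pᵢˢᵃᵗ = 1.5001
  T = 366.0 K: ΣzᵢP/Pᵢˢᵃᵗ = 1.1035
  T = 369.1 K: ΣzᵢP/Pᵢˢᵃᵗ = 0.9548
  T = 367.6 K: ΣzᵢP/Pᵢˢᵃᵗ = 1.0237
Interpolating between 367.6 K and 369.1 K gives T ≈ 368.1 K.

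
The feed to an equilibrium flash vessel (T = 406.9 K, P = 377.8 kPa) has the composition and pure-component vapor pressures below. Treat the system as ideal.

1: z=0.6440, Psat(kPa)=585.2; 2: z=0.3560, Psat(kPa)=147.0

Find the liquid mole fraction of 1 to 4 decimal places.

Raoult's law: Kᵢ = Pᵢˢᵃᵗ/P = Pᵢˢᵃᵗ/377.8.
  K_1 = 585.2/377.8 = 1.548968, K_2 = 147.0/377.8 = 0.389095
Let ψ = V/F and solve Σ zᵢ(Kᵢ−1)/(1+ψ(Kᵢ−1)) = 0.
Check two-phase: ΣzᵢKᵢ = 1.1361 > 1 and Σzᵢ/Kᵢ = 1.3307 > 1, so g(0) = 0.1361 > 0 and g(1) = -0.3307 < 0.
Iterate (Newton) starting at ψ = 0.68:
  ψ = 0.6800: g = -0.11459, g' = -0.4917 → ψ = 0.4469
  ψ = 0.4469: g = -0.01528, g' = -0.3765 → ψ = 0.4064
  ψ = 0.4064: g = -0.00024, g' = -0.3648 → ψ = 0.4057
Converged at ψ = 0.4057.
Compositions from xᵢ = zᵢ/(1+ψ(Kᵢ−1)), yᵢ = Kᵢxᵢ:
  1: x = 0.5267, y = 0.8158
  2: x = 0.4733, y = 0.1842

x_1 = 0.5267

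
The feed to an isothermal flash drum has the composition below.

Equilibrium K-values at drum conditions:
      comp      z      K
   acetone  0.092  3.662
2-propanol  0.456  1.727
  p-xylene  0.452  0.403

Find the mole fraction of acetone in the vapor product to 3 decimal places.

Rachford–Rice: g(ψ) = Σ zᵢ(Kᵢ−1)/(1+ψ(Kᵢ−1)) = 0.
g(0) = ΣzᵢKᵢ − 1 = 0.307 and g(1) = 1 − Σzᵢ/Kᵢ = -0.411, so a root lies in (0, 1).
Newton–Raphson from ψ = 0.5:
  ψ = 0.500: g = -0.0365, g' = -0.577 → ψ = 0.437
  ψ = 0.437: g = -0.0002, g' = -0.573 → ψ = 0.436
Converged at ψ = 0.436.
Compositions from xᵢ = zᵢ/(1+ψ(Kᵢ−1)), yᵢ = Kᵢxᵢ:
  acetone: x = 0.043, y = 0.156
  2-propanol: x = 0.346, y = 0.598
  p-xylene: x = 0.611, y = 0.246

y_acetone = 0.156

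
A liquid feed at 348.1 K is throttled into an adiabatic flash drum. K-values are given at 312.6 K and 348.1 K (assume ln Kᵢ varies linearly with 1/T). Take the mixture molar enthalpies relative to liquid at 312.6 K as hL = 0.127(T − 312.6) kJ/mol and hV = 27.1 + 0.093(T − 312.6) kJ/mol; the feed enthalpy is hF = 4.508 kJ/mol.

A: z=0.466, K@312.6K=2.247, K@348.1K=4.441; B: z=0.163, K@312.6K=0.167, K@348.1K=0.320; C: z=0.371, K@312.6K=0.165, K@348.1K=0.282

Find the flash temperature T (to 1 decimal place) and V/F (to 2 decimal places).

T = 314.2 K, V/F = 0.16

Adiabatic flash: solve Rachford–Rice at each trial T, then check hF = ψ·hV(T) + (1−ψ)·hL(T).
  T = 312.6 K: K = (2.247, 0.167, 0.165), RR gives ψ = 0.130, H_out = 3.530 kJ/mol
  T = 348.1 K: K = (4.441, 0.320, 0.282), RR gives ψ = 0.504, H_out = 17.566 kJ/mol
  T = 330.4 K: K = (3.220, 0.235, 0.219), RR gives ψ = 0.360, H_out = 11.799 kJ/mol
  T = 321.5 K: K = (2.703, 0.199, 0.191), RR gives ψ = 0.264, H_out = 8.212 kJ/mol
  T = 317.1 K: K = (2.470, 0.183, 0.178), RR gives ψ = 0.205, H_out = 6.087 kJ/mol
  T = 314.9 K: K = (2.359, 0.175, 0.171), RR gives ψ = 0.170, H_out = 4.895 kJ/mol
Linear interpolation between T = 312.6 (H_out = 3.530) and T = 314.9 (H_out = 4.895) on hF = 4.508 gives T ≈ 314.2 K, at which ψ = 0.16.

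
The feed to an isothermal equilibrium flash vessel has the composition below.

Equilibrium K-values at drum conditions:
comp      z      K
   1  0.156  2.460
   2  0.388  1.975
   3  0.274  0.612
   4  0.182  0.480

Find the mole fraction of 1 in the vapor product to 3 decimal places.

Rachford–Rice: g(V/F) = Σ zᵢ(Kᵢ−1)/(1+V/F(Kᵢ−1)) = 0.
Check two-phase: ΣzᵢKᵢ = 1.405 > 1 and Σzᵢ/Kᵢ = 1.087 > 1, so g(0) = 0.405 > 0 and g(1) = -0.087 < 0.
Newton iteration, V/F⁰ = 0.44:
  V/F = 0.440: g = 0.1525, g' = -0.447 → V/F = 0.781
  V/F = 0.781: g = 0.0091, g' = -0.416 → V/F = 0.803
Converged at V/F = 0.803.
Compositions from xᵢ = zᵢ/(1+V/F(Kᵢ−1)), yᵢ = Kᵢxᵢ:
  1: x = 0.072, y = 0.177
  2: x = 0.218, y = 0.430
  3: x = 0.398, y = 0.244
  4: x = 0.313, y = 0.150

y_1 = 0.177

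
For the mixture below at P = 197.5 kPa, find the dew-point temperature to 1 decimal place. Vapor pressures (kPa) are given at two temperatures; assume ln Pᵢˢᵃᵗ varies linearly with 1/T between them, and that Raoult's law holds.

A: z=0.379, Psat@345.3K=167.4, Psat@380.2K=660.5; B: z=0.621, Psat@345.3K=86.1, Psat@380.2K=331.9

T = 360.6 K

Dew-point temperature: Σzᵢ·P/Pᵢˢᵃᵗ(T) = 1. Interpolate ln Pᵢˢᵃᵗ = aᵢ + bᵢ/T.
  T = 345.3 K: ΣzᵢP/Pᵢˢᵃᵗ = 1.8716
  T = 380.2 K: ΣzᵢP/Pᵢˢᵃᵗ = 0.4829
  T = 362.8 K: ΣzᵢP/Pᵢˢᵃᵗ = 0.9184
  T = 354.1 K: ΣzᵢP/Pᵢˢᵃᵗ = 1.2969
  T = 358.5 K: ΣzᵢP/Pᵢˢᵃᵗ = 1.0869
  T = 360.6 K: ΣzᵢP/Pᵢˢᵃᵗ = 1.0006
Interpolating between 360.6 K and 362.8 K gives T ≈ 360.6 K.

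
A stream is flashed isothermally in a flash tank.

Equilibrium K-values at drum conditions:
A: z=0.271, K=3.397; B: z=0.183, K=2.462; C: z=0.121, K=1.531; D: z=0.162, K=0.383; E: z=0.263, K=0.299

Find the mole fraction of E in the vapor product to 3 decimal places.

Iterate (Newton) starting at β = 0.67:
  β = 0.670: g = -0.0862, g' = -0.986 → β = 0.583
  β = 0.583: g = -0.0031, g' = -0.925 → β = 0.579
Converged at β = 0.579.
Compositions from xᵢ = zᵢ/(1+β(Kᵢ−1)), yᵢ = Kᵢxᵢ:
  A: x = 0.113, y = 0.385
  B: x = 0.099, y = 0.244
  C: x = 0.093, y = 0.142
  D: x = 0.252, y = 0.097
  E: x = 0.443, y = 0.132

y_E = 0.132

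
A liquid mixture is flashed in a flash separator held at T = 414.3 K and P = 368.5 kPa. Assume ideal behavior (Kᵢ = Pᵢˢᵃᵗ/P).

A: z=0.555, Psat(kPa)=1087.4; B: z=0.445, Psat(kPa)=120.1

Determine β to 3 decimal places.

β = 0.595

Raoult's law: Kᵢ = Pᵢˢᵃᵗ/P = Pᵢˢᵃᵗ/368.5.
  K_A = 1087.4/368.5 = 2.95088, K_B = 120.1/368.5 = 0.32592
Rachford–Rice: g(β) = Σ zᵢ(Kᵢ−1)/(1+β(Kᵢ−1)) = 0.
g(0) = ΣzᵢKᵢ − 1 = 0.783 and g(1) = 1 − Σzᵢ/Kᵢ = -0.553, so a root lies in (0, 1).
Binary case is linear: z₁(K₁−1)(1+β(K₂−1)) + z₂(K₂−1)(1+β(K₁−1)) = 0
⇒ β = [z₁(K₁−1)+z₂(K₂−1)] / [−(K₁−1)(K₂−1)] = 0.7828/1.3151 = 0.595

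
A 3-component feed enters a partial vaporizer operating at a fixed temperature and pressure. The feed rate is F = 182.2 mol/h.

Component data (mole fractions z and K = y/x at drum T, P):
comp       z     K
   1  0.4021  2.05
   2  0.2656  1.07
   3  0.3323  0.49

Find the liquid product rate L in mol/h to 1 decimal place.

L = 55.9 mol/h

Let β = V/F and solve Σ zᵢ(Kᵢ−1)/(1+β(Kᵢ−1)) = 0.
g(0) = ΣzᵢKᵢ − 1 = 0.2713 and g(1) = 1 − Σzᵢ/Kᵢ = -0.1225, so a root lies in (0, 1).
Newton–Raphson from β = 0.58:
  β = 0.5800: g = 0.03961, g' = -0.3467 → β = 0.6942
  β = 0.6942: g = -0.00044, g' = -0.3566 → β = 0.6930
Converged at β = 0.6930.
Then V = β·F = 0.6930·182.2 = 126.3 mol/h and L = F − V = 55.9 mol/h.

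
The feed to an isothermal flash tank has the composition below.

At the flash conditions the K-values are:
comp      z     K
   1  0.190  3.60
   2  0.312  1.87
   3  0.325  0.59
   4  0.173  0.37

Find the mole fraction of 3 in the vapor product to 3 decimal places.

y_3 = 0.259

Newton iteration, β⁰ = 0.52:
  β = 0.520: g = 0.0655, g' = -0.584 → β = 0.632
  β = 0.632: g = 0.0010, g' = -0.571 → β = 0.634
Converged at β = 0.634.
Compositions from xᵢ = zᵢ/(1+β(Kᵢ−1)), yᵢ = Kᵢxᵢ:
  1: x = 0.072, y = 0.258
  2: x = 0.201, y = 0.376
  3: x = 0.439, y = 0.259
  4: x = 0.288, y = 0.107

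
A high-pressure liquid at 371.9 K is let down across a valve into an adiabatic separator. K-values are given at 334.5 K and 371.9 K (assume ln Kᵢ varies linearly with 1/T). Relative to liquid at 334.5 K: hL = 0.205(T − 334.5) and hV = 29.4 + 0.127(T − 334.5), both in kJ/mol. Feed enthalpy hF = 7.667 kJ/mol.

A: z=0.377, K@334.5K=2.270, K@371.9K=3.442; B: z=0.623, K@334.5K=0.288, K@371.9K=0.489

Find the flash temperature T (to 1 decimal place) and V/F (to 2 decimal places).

T = 346.0 K, V/F = 0.19

Adiabatic flash: solve Rachford–Rice at each trial T, then check hF = ψ·hV(T) + (1−ψ)·hL(T).
  T = 334.5 K: K = (2.270, 0.288), RR gives ψ = 0.039, H_out = 1.145 kJ/mol
  T = 371.9 K: K = (3.442, 0.489), RR gives ψ = 0.483, H_out = 20.449 kJ/mol
  T = 353.2 K: K = (2.826, 0.381), RR gives ψ = 0.267, H_out = 11.307 kJ/mol
  T = 343.9 K: K = (2.542, 0.333), RR gives ψ = 0.161, H_out = 6.537 kJ/mol
  T = 348.5 K: K = (2.681, 0.356), RR gives ψ = 0.215, H_out = 8.944 kJ/mol
  T = 346.2 K: K = (2.611, 0.344), RR gives ψ = 0.188, H_out = 7.754 kJ/mol
Linear interpolation between T = 343.9 (H_out = 6.537) and T = 346.2 (H_out = 7.754) on hF = 7.667 gives T ≈ 346.0 K, at which ψ = 0.19.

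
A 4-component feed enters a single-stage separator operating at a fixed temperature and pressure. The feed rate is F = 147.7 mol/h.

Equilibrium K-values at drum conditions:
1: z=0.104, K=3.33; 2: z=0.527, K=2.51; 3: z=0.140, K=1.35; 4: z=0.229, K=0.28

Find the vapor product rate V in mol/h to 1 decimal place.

Let ψ = V/F and solve Σ zᵢ(Kᵢ−1)/(1+ψ(Kᵢ−1)) = 0.
Feasibility: ΣzᵢKᵢ = 1.922, Σzᵢ/Kᵢ = 1.163 — both > 1, two phases present.
Newton iteration, ψ⁰ = 0.58:
  ψ = 0.580: g = 0.2849, g' = -0.805 → ψ = 0.934
  ψ = 0.934: g = -0.0597, g' = -1.378 → ψ = 0.890
  ψ = 0.890: g = -0.0038, g' = -1.210 → ψ = 0.887
Converged at ψ = 0.887.
Then V = ψ·F = 0.8872·147.7 = 131.0 mol/h and L = F − V = 16.7 mol/h.

V = 131.0 mol/h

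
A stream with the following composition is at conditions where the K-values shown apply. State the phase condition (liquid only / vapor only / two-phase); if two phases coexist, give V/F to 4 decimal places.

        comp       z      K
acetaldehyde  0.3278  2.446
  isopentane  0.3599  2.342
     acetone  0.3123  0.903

ΣzᵢKᵢ = 1.9267; Σzᵢ/Kᵢ = 0.6335.
Since Σzᵢ/Kᵢ < 1 the mixture is above its dew point — single vapor phase.

vapor only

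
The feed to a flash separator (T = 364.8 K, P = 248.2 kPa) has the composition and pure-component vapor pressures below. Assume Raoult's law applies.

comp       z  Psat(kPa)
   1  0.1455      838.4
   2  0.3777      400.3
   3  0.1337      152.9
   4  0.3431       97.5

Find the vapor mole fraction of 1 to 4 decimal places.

Raoult's law: Kᵢ = Pᵢˢᵃᵗ/P = Pᵢˢᵃᵗ/248.2.
  K_1 = 838.4/248.2 = 3.377921, K_2 = 400.3/248.2 = 1.612812, K_3 = 152.9/248.2 = 0.616035, K_4 = 97.5/248.2 = 0.392828
Rachford–Rice: g(ψ) = Σ zᵢ(Kᵢ−1)/(1+ψ(Kᵢ−1)) = 0.
Feasibility: ΣzᵢKᵢ = 1.3178, Σzᵢ/Kᵢ = 1.3677 — both > 1, two phases present.
Newton–Raphson from ψ = 0.64:
  ψ = 0.6400: g = -0.10533, g' = -0.5756 → ψ = 0.4570
  ψ = 0.4570: g = -0.00395, g' = -0.5468 → ψ = 0.4498
Converged at ψ = 0.4498.
Compositions from xᵢ = zᵢ/(1+ψ(Kᵢ−1)), yᵢ = Kᵢxᵢ:
  1: x = 0.0703, y = 0.2375
  2: x = 0.2961, y = 0.4775
  3: x = 0.1616, y = 0.0996
  4: x = 0.4720, y = 0.1854

y_1 = 0.2375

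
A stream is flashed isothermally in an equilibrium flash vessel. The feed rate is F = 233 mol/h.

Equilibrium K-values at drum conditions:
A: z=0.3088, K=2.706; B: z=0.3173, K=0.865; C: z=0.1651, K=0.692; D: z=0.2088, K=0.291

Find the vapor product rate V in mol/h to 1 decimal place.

V = 94.6 mol/h

Newton–Raphson from ψ = 0.5:
  ψ = 0.5000: g = -0.05108, g' = -0.5422 → ψ = 0.4058
  ψ = 0.4058: g = 0.00004, g' = -0.5476 → ψ = 0.4059
Converged at ψ = 0.4059.
Then V = ψ·F = 0.4059·233 = 94.6 mol/h and L = F − V = 138.4 mol/h.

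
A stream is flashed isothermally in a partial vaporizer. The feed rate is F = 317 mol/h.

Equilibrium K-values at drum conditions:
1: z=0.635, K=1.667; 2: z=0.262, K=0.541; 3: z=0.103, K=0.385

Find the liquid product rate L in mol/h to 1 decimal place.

Newton iteration, ψ⁰ = 0.59:
  ψ = 0.590: g = 0.0396, g' = -0.345 → ψ = 0.705
  ψ = 0.705: g = -0.0014, g' = -0.373 → ψ = 0.701
Converged at ψ = 0.701.
Then V = ψ·F = 0.7009·317 = 222.2 mol/h and L = F − V = 94.8 mol/h.

L = 94.8 mol/h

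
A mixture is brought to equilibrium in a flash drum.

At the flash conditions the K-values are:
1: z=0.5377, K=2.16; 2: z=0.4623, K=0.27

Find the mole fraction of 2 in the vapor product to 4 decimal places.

Material balance + equilibrium reduce to Σ zᵢ(Kᵢ−1)/(1+β(Kᵢ−1)) = 0.
Feasibility: ΣzᵢKᵢ = 1.2863, Σzᵢ/Kᵢ = 1.9612 — both > 1, two phases present.
Binary case is linear: z₁(K₁−1)(1+β(K₂−1)) + z₂(K₂−1)(1+β(K₁−1)) = 0
⇒ β = [z₁(K₁−1)+z₂(K₂−1)] / [−(K₁−1)(K₂−1)] = 0.28625/0.84680 = 0.3380
Compositions from xᵢ = zᵢ/(1+β(Kᵢ−1)), yᵢ = Kᵢxᵢ:
  1: x = 0.3862, y = 0.8343
  2: x = 0.6138, y = 0.1657

y_2 = 0.1657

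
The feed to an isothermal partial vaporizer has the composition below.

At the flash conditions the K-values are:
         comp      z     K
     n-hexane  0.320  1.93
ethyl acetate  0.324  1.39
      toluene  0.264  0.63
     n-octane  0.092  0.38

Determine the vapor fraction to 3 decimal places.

ψ = 0.844

Rachford–Rice: g(ψ) = Σ zᵢ(Kᵢ−1)/(1+ψ(Kᵢ−1)) = 0.
g(0) = ΣzᵢKᵢ − 1 = 0.269 and g(1) = 1 − Σzᵢ/Kᵢ = -0.060, so a root lies in (0, 1).
Iterate (Newton) starting at ψ = 0.5:
  ψ = 0.500: g = 0.1064, g' = -0.292 → ψ = 0.864
  ψ = 0.864: g = -0.0069, g' = -0.355 → ψ = 0.845
  ψ = 0.845: g = -0.0001, g' = -0.347 → ψ = 0.844
Converged at ψ = 0.844.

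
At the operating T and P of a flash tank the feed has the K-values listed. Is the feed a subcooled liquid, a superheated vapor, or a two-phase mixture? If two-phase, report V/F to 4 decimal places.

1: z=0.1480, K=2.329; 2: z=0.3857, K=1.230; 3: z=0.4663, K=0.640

ΣzᵢKᵢ = 1.1175; Σzᵢ/Kᵢ = 1.1057.
Both exceed 1, so a two-phase solution exists.
Material balance + equilibrium reduce to Σ zᵢ(Kᵢ−1)/(1+ψ(Kᵢ−1)) = 0.
Iterate (Newton) starting at ψ = 0.5:
  ψ = 0.5000: g = -0.00699, g' = -0.2006 → ψ = 0.4652
  ψ = 0.4652: g = 0.00005, g' = -0.2037 → ψ = 0.4654
Converged at ψ = 0.4654.

two-phase, V/F = 0.4654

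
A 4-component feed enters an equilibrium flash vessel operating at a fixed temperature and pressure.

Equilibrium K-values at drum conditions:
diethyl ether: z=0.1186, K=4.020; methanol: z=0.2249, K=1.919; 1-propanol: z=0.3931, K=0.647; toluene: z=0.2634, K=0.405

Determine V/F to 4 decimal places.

V/F = 0.3065

Material balance + equilibrium reduce to Σ zᵢ(Kᵢ−1)/(1+V/F(Kᵢ−1)) = 0.
Feasibility: ΣzᵢKᵢ = 1.2694, Σzᵢ/Kᵢ = 1.4046 — both > 1, two phases present.
Newton iteration, V/F⁰ = 0.46:
  V/F = 0.4600: g = -0.08626, g' = -0.5299 → V/F = 0.2972
  V/F = 0.2972: g = 0.00567, g' = -0.6163 → V/F = 0.3064
  V/F = 0.3064: g = 0.00004, g' = -0.6085 → V/F = 0.3065
Converged at V/F = 0.3065.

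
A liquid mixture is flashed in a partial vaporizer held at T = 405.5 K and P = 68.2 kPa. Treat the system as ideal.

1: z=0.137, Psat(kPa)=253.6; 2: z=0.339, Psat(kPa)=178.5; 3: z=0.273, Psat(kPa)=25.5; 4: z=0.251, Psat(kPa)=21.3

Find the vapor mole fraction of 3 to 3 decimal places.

y_3 = 0.142

Raoult's law: Kᵢ = Pᵢˢᵃᵗ/P = Pᵢˢᵃᵗ/68.2.
  K_1 = 253.6/68.2 = 3.71848, K_2 = 178.5/68.2 = 2.61730, K_3 = 25.5/68.2 = 0.37390, K_4 = 21.3/68.2 = 0.31232
Material balance + equilibrium reduce to Σ zᵢ(Kᵢ−1)/(1+β(Kᵢ−1)) = 0.
Check two-phase: ΣzᵢKᵢ = 1.577 > 1 and Σzᵢ/Kᵢ = 1.700 > 1, so g(0) = 0.577 > 0 and g(1) = -0.700 < 0.
Newton iteration, β⁰ = 0.66:
  β = 0.660: g = -0.2089, g' = -1.046 → β = 0.460
  β = 0.460: g = -0.0130, g' = -0.956 → β = 0.447
Converged at β = 0.447.
Compositions from xᵢ = zᵢ/(1+β(Kᵢ−1)), yᵢ = Kᵢxᵢ:
  1: x = 0.062, y = 0.230
  2: x = 0.197, y = 0.515
  3: x = 0.379, y = 0.142
  4: x = 0.362, y = 0.113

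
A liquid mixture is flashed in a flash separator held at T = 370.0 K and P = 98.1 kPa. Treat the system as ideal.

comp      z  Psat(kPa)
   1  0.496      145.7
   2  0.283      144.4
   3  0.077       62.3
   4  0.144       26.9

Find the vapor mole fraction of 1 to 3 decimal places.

y_1 = 0.537

Raoult's law: Kᵢ = Pᵢˢᵃᵗ/P = Pᵢˢᵃᵗ/98.1.
  K_1 = 145.7/98.1 = 1.48522, K_2 = 144.4/98.1 = 1.47197, K_3 = 62.3/98.1 = 0.63507, K_4 = 26.9/98.1 = 0.27421
Newton–Raphson from V/F = 0.5:
  V/F = 0.500: g = 0.1033, g' = -0.319 → V/F = 0.824
  V/F = 0.824: g = -0.0320, g' = -0.582 → V/F = 0.769
  V/F = 0.769: g = -0.0023, g' = -0.504 → V/F = 0.764
Converged at V/F = 0.764.
Compositions from xᵢ = zᵢ/(1+V/F(Kᵢ−1)), yᵢ = Kᵢxᵢ:
  1: x = 0.362, y = 0.537
  2: x = 0.208, y = 0.306
  3: x = 0.107, y = 0.068
  4: x = 0.323, y = 0.089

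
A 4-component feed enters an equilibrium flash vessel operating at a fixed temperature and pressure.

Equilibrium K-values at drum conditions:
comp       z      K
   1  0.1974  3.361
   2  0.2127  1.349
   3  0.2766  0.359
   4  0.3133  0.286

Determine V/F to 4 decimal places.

Rachford–Rice: g(V/F) = Σ zᵢ(Kᵢ−1)/(1+V/F(Kᵢ−1)) = 0.
Check two-phase: ΣzᵢKᵢ = 1.1393 > 1 and Σzᵢ/Kᵢ = 2.0823 > 1, so g(0) = 0.1393 > 0 and g(1) = -1.0823 < 0.
Newton iteration, V/F⁰ = 0.43:
  V/F = 0.4300: g = -0.27175, g' = -0.8397 → V/F = 0.1064
  V/F = 0.1064: g = 0.01172, g' = -1.0450 → V/F = 0.1176
  V/F = 0.1176: g = 0.00013, g' = -1.0213 → V/F = 0.1177
Converged at V/F = 0.1177.

V/F = 0.1177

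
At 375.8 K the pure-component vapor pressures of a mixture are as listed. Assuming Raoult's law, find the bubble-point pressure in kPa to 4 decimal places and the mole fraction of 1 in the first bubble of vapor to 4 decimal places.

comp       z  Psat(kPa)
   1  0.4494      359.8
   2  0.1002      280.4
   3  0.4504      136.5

At the bubble point ψ → 0, so ΣzᵢKᵢ = 1 with Kᵢ = Pᵢˢᵃᵗ/P ⇒ P = ΣzᵢPᵢˢᵃᵗ.
P = 0.4494·359.8 + 0.1002·280.4 + 0.4504·136.5 = 251.2698 kPa
yᵢ = zᵢPᵢˢᵃᵗ/P ⇒ y_1 = 0.4494·359.8/251.2698 = 0.6435

Pbub = 251.2698 kPa, y_1 = 0.6435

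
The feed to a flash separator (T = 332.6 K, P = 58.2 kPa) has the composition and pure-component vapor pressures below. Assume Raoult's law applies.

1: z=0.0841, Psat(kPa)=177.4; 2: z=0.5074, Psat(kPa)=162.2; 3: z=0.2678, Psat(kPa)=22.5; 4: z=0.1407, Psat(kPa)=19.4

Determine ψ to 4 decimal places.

Raoult's law: Kᵢ = Pᵢˢᵃᵗ/P = Pᵢˢᵃᵗ/58.2.
  K_1 = 177.4/58.2 = 3.048110, K_2 = 162.2/58.2 = 2.786942, K_3 = 22.5/58.2 = 0.386598, K_4 = 19.4/58.2 = 0.333333
Material balance + equilibrium reduce to Σ zᵢ(Kᵢ−1)/(1+ψ(Kᵢ−1)) = 0.
g(0) = ΣzᵢKᵢ − 1 = 0.8209 and g(1) = 1 − Σzᵢ/Kᵢ = -0.3245, so a root lies in (0, 1).
Newton iteration, ψ⁰ = 0.5:
  ψ = 0.5000: g = 0.18631, g' = -0.8884 → ψ = 0.7097
  ψ = 0.7097: g = 0.00097, g' = -0.9148 → ψ = 0.7108
Converged at ψ = 0.7108.

ψ = 0.7108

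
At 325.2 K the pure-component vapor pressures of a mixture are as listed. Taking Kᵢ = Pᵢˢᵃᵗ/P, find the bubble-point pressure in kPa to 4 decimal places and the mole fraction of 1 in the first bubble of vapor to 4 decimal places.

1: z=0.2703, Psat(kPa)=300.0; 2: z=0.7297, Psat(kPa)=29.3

At the bubble point ψ → 0, so ΣzᵢKᵢ = 1 with Kᵢ = Pᵢˢᵃᵗ/P ⇒ P = ΣzᵢPᵢˢᵃᵗ.
P = 0.2703·300.0 + 0.7297·29.3 = 102.4702 kPa
yᵢ = zᵢPᵢˢᵃᵗ/P ⇒ y_1 = 0.2703·300.0/102.4702 = 0.7914

Pbub = 102.4702 kPa, y_1 = 0.7914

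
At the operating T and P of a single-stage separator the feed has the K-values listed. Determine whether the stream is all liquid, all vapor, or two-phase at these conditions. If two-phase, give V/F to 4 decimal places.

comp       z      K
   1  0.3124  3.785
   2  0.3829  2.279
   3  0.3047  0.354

ΣzᵢKᵢ = 2.1629; Σzᵢ/Kᵢ = 1.1113.
Both exceed 1, so a two-phase solution exists.
Let ψ = V/F and solve Σ zᵢ(Kᵢ−1)/(1+ψ(Kᵢ−1)) = 0.
Iterate (Newton) starting at ψ = 0.35:
  ψ = 0.3500: g = 0.52453, g' = -1.1325 → ψ = 0.8131
  ψ = 0.8131: g = 0.09192, g' = -0.9421 → ψ = 0.9107
  ψ = 0.9107: g = -0.00588, g' = -1.0777 → ψ = 0.9053
  ψ = 0.9053: g = -0.00003, g' = -1.0675 → ψ = 0.9052
Converged at ψ = 0.9052.

two-phase, V/F = 0.9052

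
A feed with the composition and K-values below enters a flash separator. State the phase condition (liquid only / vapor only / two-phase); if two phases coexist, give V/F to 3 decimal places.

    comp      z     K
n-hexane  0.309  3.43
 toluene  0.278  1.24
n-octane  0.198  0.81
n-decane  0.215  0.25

ΣzᵢKᵢ = 1.619; Σzᵢ/Kᵢ = 1.419.
Both exceed 1, so a two-phase solution exists.
Newton iteration, ψ⁰ = 0.5:
  ψ = 0.500: g = 0.0990, g' = -0.703 → ψ = 0.641
  ψ = 0.641: g = -0.0018, g' = -0.749 → ψ = 0.638
Converged at ψ = 0.638.

two-phase, V/F = 0.638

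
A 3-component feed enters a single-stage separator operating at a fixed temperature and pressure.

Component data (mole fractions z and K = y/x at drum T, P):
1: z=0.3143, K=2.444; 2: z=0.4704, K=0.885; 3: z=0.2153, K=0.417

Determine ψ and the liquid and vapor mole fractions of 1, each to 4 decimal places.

ψ = 0.5783, x_1 = 0.1713, y_1 = 0.4186

Material balance + equilibrium reduce to Σ zᵢ(Kᵢ−1)/(1+ψ(Kᵢ−1)) = 0.
g(0) = ΣzᵢKᵢ − 1 = 0.2742 and g(1) = 1 − Σzᵢ/Kᵢ = -0.1764, so a root lies in (0, 1).
Newton iteration, ψ⁰ = 0.5:
  ψ = 0.5000: g = 0.02900, g' = -0.3738 → ψ = 0.5776
  ψ = 0.5776: g = 0.00027, g' = -0.3683 → ψ = 0.5783
Converged at ψ = 0.5783.
Compositions from xᵢ = zᵢ/(1+ψ(Kᵢ−1)), yᵢ = Kᵢxᵢ:
  1: x = 0.1713, y = 0.4186
  2: x = 0.5039, y = 0.4460
  3: x = 0.3248, y = 0.1354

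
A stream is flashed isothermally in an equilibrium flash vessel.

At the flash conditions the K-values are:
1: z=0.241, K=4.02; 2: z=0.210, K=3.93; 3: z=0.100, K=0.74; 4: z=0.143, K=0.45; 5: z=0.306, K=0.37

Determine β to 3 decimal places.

Material balance + equilibrium reduce to Σ zᵢ(Kᵢ−1)/(1+β(Kᵢ−1)) = 0.
Check two-phase: ΣzᵢKᵢ = 2.046 > 1 and Σzᵢ/Kᵢ = 1.393 > 1, so g(0) = 1.046 > 0 and g(1) = -0.393 < 0.
Newton–Raphson from β = 0.39:
  β = 0.390: g = 0.2367, g' = -1.148 → β = 0.596
  β = 0.596: g = 0.0274, g' = -0.936 → β = 0.625
  β = 0.625: g = 0.0001, g' = -0.929 → β = 0.626
Converged at β = 0.626.

β = 0.626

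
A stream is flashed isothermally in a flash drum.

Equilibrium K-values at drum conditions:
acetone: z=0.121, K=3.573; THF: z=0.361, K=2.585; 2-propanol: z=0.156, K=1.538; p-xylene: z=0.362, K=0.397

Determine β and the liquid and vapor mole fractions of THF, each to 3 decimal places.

Material balance + equilibrium reduce to Σ zᵢ(Kᵢ−1)/(1+β(Kᵢ−1)) = 0.
g(0) = ΣzᵢKᵢ − 1 = 0.749 and g(1) = 1 − Σzᵢ/Kᵢ = -0.187, so a root lies in (0, 1).
Newton iteration, β⁰ = 0.5:
  β = 0.500: g = 0.2090, g' = -0.733 → β = 0.785
  β = 0.785: g = 0.0026, g' = -0.765 → β = 0.788
Converged at β = 0.788.
Compositions from xᵢ = zᵢ/(1+β(Kᵢ−1)), yᵢ = Kᵢxᵢ:
  acetone: x = 0.040, y = 0.143
  THF: x = 0.160, y = 0.415
  2-propanol: x = 0.110, y = 0.168
  p-xylene: x = 0.690, y = 0.274

β = 0.788, x_THF = 0.160, y_THF = 0.415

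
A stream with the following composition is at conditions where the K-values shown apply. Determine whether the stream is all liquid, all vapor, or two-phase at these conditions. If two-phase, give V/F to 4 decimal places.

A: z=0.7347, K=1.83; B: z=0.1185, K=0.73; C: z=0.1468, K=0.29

two-phase, V/F = 0.9233

ΣzᵢKᵢ = 1.4736; Σzᵢ/Kᵢ = 1.0700.
Both exceed 1, so a two-phase solution exists.
Material balance + equilibrium reduce to Σ zᵢ(Kᵢ−1)/(1+ψ(Kᵢ−1)) = 0.
Newton–Raphson from ψ = 0.5:
  ψ = 0.5000: g = 0.23237, g' = -0.4422 → ψ = 1.0000
  ψ = 1.0000: g = -0.07001, g' = -1.0473 → ψ = 0.9331
  ψ = 0.9331: g = -0.00798, g' = -0.8260 → ψ = 0.9235
  ψ = 0.9235: g = -0.00012, g' = -0.8017 → ψ = 0.9233
Converged at ψ = 0.9233.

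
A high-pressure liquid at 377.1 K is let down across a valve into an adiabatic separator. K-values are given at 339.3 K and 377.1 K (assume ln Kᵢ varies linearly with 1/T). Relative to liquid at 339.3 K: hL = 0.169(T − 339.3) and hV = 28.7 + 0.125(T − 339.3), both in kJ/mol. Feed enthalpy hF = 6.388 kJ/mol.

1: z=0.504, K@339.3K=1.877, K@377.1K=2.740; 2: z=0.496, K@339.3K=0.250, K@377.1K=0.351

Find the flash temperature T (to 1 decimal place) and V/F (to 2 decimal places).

T = 345.1 K, V/F = 0.19

Adiabatic flash: solve Rachford–Rice at each trial T, then check hF = ψ·hV(T) + (1−ψ)·hL(T).
  T = 339.3 K: K = (1.877, 0.250), RR gives ψ = 0.106, H_out = 3.055 kJ/mol
  T = 377.1 K: K = (2.740, 0.351), RR gives ψ = 0.492, H_out = 19.677 kJ/mol
  T = 358.2 K: K = (2.291, 0.299), RR gives ψ = 0.335, H_out = 12.517 kJ/mol
  T = 348.8 K: K = (2.080, 0.274), RR gives ψ = 0.235, H_out = 8.257 kJ/mol
  T = 344.1 K: K = (1.978, 0.262), RR gives ψ = 0.176, H_out = 5.828 kJ/mol
  T = 346.5 K: K = (2.030, 0.268), RR gives ψ = 0.207, H_out = 7.099 kJ/mol
  T = 345.3 K: K = (2.004, 0.265), RR gives ψ = 0.192, H_out = 6.472 kJ/mol
Linear interpolation between T = 344.1 (H_out = 5.828) and T = 345.3 (H_out = 6.472) on hF = 6.388 gives T ≈ 345.1 K, at which ψ = 0.19.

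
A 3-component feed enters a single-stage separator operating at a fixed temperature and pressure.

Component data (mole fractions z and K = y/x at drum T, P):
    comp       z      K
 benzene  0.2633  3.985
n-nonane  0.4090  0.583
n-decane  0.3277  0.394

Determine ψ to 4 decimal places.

Rachford–Rice: g(ψ) = Σ zᵢ(Kᵢ−1)/(1+ψ(Kᵢ−1)) = 0.
g(0) = ΣzᵢKᵢ − 1 = 0.4168 and g(1) = 1 − Σzᵢ/Kᵢ = -0.5993, so a root lies in (0, 1).
Newton–Raphson from ψ = 0.5:
  ψ = 0.5000: g = -0.18507, g' = -0.7389 → ψ = 0.2495
  ψ = 0.2495: g = 0.02612, g' = -1.0262 → ψ = 0.2750
  ψ = 0.2750: g = 0.00071, g' = -0.9717 → ψ = 0.2757
Converged at ψ = 0.2757.

ψ = 0.2757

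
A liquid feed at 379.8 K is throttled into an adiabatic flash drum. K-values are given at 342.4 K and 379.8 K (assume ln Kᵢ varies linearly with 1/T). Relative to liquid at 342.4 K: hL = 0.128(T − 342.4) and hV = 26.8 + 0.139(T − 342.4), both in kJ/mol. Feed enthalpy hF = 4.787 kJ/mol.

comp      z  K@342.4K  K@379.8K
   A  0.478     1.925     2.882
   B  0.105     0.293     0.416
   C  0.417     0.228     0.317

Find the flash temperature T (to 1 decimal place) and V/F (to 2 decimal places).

T = 348.3 K, V/F = 0.15

Adiabatic flash: solve Rachford–Rice at each trial T, then check hF = ψ·hV(T) + (1−ψ)·hL(T).
  T = 342.4 K: K = (1.925, 0.293, 0.228), RR gives ψ = 0.065, H_out = 1.755 kJ/mol
  T = 379.8 K: K = (2.882, 0.416, 0.317), RR gives ψ = 0.442, H_out = 16.828 kJ/mol
  T = 361.1 K: K = (2.380, 0.352, 0.271), RR gives ψ = 0.292, H_out = 10.286 kJ/mol
  T = 351.8 K: K = (2.148, 0.322, 0.249), RR gives ψ = 0.194, H_out = 6.435 kJ/mol
  T = 347.1 K: K = (2.035, 0.307, 0.239), RR gives ψ = 0.135, H_out = 4.223 kJ/mol
  T = 349.5 K: K = (2.092, 0.315, 0.244), RR gives ψ = 0.166, H_out = 5.381 kJ/mol
Linear interpolation between T = 347.1 (H_out = 4.223) and T = 349.5 (H_out = 5.381) on hF = 4.787 gives T ≈ 348.3 K, at which ψ = 0.15.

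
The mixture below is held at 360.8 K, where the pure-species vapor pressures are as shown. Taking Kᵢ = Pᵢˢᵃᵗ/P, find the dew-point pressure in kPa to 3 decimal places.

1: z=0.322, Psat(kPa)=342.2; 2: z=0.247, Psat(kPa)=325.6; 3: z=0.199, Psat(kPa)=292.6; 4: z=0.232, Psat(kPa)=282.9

At the dew point ψ → 1, so Σzᵢ/Kᵢ = 1 with Kᵢ = Pᵢˢᵃᵗ/P ⇒ 1/P = Σzᵢ/Pᵢˢᵃᵗ.
1/P = 0.322/342.2 + 0.247/325.6 + 0.199/292.6 + 0.232/282.9 = 0.003200 ⇒ P = 312.524 kPa

Pdew = 312.524 kPa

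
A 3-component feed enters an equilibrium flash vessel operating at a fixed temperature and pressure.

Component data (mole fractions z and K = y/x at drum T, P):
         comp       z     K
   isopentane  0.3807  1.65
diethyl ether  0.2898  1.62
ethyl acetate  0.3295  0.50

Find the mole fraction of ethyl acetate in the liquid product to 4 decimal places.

x_ethyl acetate = 0.5602

Material balance + equilibrium reduce to Σ zᵢ(Kᵢ−1)/(1+ψ(Kᵢ−1)) = 0.
g(0) = ΣzᵢKᵢ − 1 = 0.2624 and g(1) = 1 − Σzᵢ/Kᵢ = -0.0686, so a root lies in (0, 1).
Newton–Raphson from ψ = 0.61:
  ψ = 0.6100: g = 0.07052, g' = -0.3117 → ψ = 0.8363
  ψ = 0.8363: g = -0.00450, g' = -0.3591 → ψ = 0.8237
Converged at ψ = 0.8237.
Compositions from xᵢ = zᵢ/(1+ψ(Kᵢ−1)), yᵢ = Kᵢxᵢ:
  isopentane: x = 0.2480, y = 0.4091
  diethyl ether: x = 0.1918, y = 0.3108
  ethyl acetate: x = 0.5602, y = 0.2801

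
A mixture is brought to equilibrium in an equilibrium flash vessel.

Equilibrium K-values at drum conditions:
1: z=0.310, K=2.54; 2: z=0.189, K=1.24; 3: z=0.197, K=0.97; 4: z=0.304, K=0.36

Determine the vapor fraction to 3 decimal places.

ψ = 0.535

Newton iteration, ψ⁰ = 0.5:
  ψ = 0.500: g = 0.0181, g' = -0.513 → ψ = 0.535
Converged at ψ = 0.535.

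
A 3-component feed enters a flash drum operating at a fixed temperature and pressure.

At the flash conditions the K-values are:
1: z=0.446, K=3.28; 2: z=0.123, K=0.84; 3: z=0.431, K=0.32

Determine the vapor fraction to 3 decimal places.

ψ = 0.510

Rachford–Rice: g(ψ) = Σ zᵢ(Kᵢ−1)/(1+ψ(Kᵢ−1)) = 0.
Feasibility: ΣzᵢKᵢ = 1.704, Σzᵢ/Kᵢ = 1.629 — both > 1, two phases present.
Newton–Raphson from ψ = 0.64:
  ψ = 0.640: g = -0.1273, g' = -1.012 → ψ = 0.514
  ψ = 0.514: g = -0.0040, g' = -0.966 → ψ = 0.510
Converged at ψ = 0.510.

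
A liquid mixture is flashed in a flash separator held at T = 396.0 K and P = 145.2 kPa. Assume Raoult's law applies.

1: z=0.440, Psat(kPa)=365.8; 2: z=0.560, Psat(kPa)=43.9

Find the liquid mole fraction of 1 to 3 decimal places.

Raoult's law: Kᵢ = Pᵢˢᵃᵗ/P = Pᵢˢᵃᵗ/145.2.
  K_1 = 365.8/145.2 = 2.51928, K_2 = 43.9/145.2 = 0.30234
Let ψ = V/F and solve Σ zᵢ(Kᵢ−1)/(1+ψ(Kᵢ−1)) = 0.
g(0) = ΣzᵢKᵢ − 1 = 0.278 and g(1) = 1 − Σzᵢ/Kᵢ = -1.027, so a root lies in (0, 1).
Binary case is linear: z₁(K₁−1)(1+ψ(K₂−1)) + z₂(K₂−1)(1+ψ(K₁−1)) = 0
⇒ ψ = [z₁(K₁−1)+z₂(K₂−1)] / [−(K₁−1)(K₂−1)] = 0.2778/1.0599 = 0.262
Compositions from xᵢ = zᵢ/(1+ψ(Kᵢ−1)), yᵢ = Kᵢxᵢ:
  1: x = 0.315, y = 0.793
  2: x = 0.685, y = 0.207

x_1 = 0.315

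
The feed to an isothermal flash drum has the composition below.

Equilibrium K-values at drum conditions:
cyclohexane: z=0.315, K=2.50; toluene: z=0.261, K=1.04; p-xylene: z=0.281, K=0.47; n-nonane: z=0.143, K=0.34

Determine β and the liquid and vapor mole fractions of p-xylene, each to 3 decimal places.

β = 0.378, x_p-xylene = 0.351, y_p-xylene = 0.165

Iterate (Newton) starting at β = 0.42:
  β = 0.420: g = -0.0220, g' = -0.517 → β = 0.377
  β = 0.377: g = 0.0001, g' = -0.523 → β = 0.378
Converged at β = 0.378.
Compositions from xᵢ = zᵢ/(1+β(Kᵢ−1)), yᵢ = Kᵢxᵢ:
  cyclohexane: x = 0.201, y = 0.503
  toluene: x = 0.257, y = 0.267
  p-xylene: x = 0.351, y = 0.165
  n-nonane: x = 0.190, y = 0.065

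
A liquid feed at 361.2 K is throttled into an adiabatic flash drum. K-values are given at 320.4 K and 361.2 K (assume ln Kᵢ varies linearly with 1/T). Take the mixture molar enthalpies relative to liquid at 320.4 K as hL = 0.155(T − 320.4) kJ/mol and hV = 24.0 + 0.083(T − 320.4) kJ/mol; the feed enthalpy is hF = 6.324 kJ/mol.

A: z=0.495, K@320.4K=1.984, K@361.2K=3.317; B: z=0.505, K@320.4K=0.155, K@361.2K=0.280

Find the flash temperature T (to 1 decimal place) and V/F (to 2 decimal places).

T = 330.2 K, V/F = 0.21

Adiabatic flash: solve Rachford–Rice at each trial T, then check hF = ψ·hV(T) + (1−ψ)·hL(T).
  T = 320.4 K: K = (1.984, 0.155), RR gives ψ = 0.073, H_out = 1.742 kJ/mol
  T = 361.2 K: K = (3.317, 0.280), RR gives ψ = 0.470, H_out = 16.214 kJ/mol
  T = 340.8 K: K = (2.605, 0.212), RR gives ψ = 0.314, H_out = 10.227 kJ/mol
  T = 330.6 K: K = (2.283, 0.182), RR gives ψ = 0.212, H_out = 6.505 kJ/mol
  T = 325.5 K: K = (2.131, 0.168), RR gives ψ = 0.148, H_out = 4.299 kJ/mol
  T = 328.1 K: K = (2.208, 0.175), RR gives ψ = 0.182, H_out = 5.461 kJ/mol
  T = 329.4 K: K = (2.247, 0.179), RR gives ψ = 0.198, H_out = 6.012 kJ/mol
Linear interpolation between T = 329.4 (H_out = 6.012) and T = 330.6 (H_out = 6.505) on hF = 6.324 gives T ≈ 330.2 K, at which ψ = 0.21.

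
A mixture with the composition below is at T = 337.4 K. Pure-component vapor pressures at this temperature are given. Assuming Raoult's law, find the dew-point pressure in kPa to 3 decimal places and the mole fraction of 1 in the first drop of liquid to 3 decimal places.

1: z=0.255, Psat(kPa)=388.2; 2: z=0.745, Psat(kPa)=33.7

Pdew = 43.930 kPa, x_1 = 0.029

At the dew point ψ → 1, so Σzᵢ/Kᵢ = 1 with Kᵢ = Pᵢˢᵃᵗ/P ⇒ 1/P = Σzᵢ/Pᵢˢᵃᵗ.
1/P = 0.255/388.2 + 0.745/33.7 = 0.022764 ⇒ P = 43.930 kPa
xᵢ = zᵢP/Pᵢˢᵃᵗ ⇒ x_1 = 0.255·43.930/388.2 = 0.029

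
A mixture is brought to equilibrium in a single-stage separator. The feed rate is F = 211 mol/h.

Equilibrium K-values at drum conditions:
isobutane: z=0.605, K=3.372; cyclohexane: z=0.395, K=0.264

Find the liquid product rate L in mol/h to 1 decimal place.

Let ψ = V/F and solve Σ zᵢ(Kᵢ−1)/(1+ψ(Kᵢ−1)) = 0.
Feasibility: ΣzᵢKᵢ = 2.144, Σzᵢ/Kᵢ = 1.676 — both > 1, two phases present.
Binary case is linear: z₁(K₁−1)(1+ψ(K₂−1)) + z₂(K₂−1)(1+ψ(K₁−1)) = 0
⇒ ψ = [z₁(K₁−1)+z₂(K₂−1)] / [−(K₁−1)(K₂−1)] = 1.1443/1.7458 = 0.655
Then V = ψ·F = 0.6555·211 = 138.3 mol/h and L = F − V = 72.7 mol/h.

L = 72.7 mol/h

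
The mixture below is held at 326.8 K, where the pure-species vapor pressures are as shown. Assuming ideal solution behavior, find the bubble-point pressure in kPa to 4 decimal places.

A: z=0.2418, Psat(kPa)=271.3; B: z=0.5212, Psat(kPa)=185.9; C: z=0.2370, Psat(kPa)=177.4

Pbub = 204.5352 kPa

At the bubble point ψ → 0, so ΣzᵢKᵢ = 1 with Kᵢ = Pᵢˢᵃᵗ/P ⇒ P = ΣzᵢPᵢˢᵃᵗ.
P = 0.2418·271.3 + 0.5212·185.9 + 0.2370·177.4 = 204.5352 kPa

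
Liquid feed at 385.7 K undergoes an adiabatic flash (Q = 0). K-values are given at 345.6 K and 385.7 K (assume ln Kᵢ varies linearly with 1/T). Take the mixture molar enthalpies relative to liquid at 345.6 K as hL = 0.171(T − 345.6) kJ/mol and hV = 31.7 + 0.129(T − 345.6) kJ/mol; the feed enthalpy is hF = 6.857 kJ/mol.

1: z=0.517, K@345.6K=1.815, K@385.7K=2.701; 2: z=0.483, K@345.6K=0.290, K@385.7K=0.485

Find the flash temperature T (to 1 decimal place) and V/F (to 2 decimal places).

T = 349.1 K, V/F = 0.20

Adiabatic flash: solve Rachford–Rice at each trial T, then check hF = ψ·hV(T) + (1−ψ)·hL(T).
  T = 345.6 K: K = (1.815, 0.290), RR gives ψ = 0.136, H_out = 4.296 kJ/mol
  T = 385.7 K: K = (2.701, 0.485), RR gives ψ = 0.720, H_out = 28.466 kJ/mol
  T = 365.6 K: K = (2.237, 0.380), RR gives ψ = 0.444, H_out = 17.111 kJ/mol
  T = 355.6 K: K = (2.021, 0.333), RR gives ψ = 0.302, H_out = 11.169 kJ/mol
  T = 350.6 K: K = (1.917, 0.311), RR gives ψ = 0.224, H_out = 7.899 kJ/mol
  T = 348.1 K: K = (1.866, 0.300), RR gives ψ = 0.181, H_out = 6.148 kJ/mol
  T = 349.4 K: K = (1.892, 0.306), RR gives ψ = 0.204, H_out = 7.070 kJ/mol
Linear interpolation between T = 348.1 (H_out = 6.148) and T = 349.4 (H_out = 7.070) on hF = 6.857 gives T ≈ 349.1 K, at which ψ = 0.20.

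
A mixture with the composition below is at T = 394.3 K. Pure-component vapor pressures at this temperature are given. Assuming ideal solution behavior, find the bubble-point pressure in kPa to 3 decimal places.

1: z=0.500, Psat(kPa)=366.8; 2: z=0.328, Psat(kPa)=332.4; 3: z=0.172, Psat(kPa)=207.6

Pbub = 328.134 kPa

At the bubble point ψ → 0, so ΣzᵢKᵢ = 1 with Kᵢ = Pᵢˢᵃᵗ/P ⇒ P = ΣzᵢPᵢˢᵃᵗ.
P = 0.500·366.8 + 0.328·332.4 + 0.172·207.6 = 328.134 kPa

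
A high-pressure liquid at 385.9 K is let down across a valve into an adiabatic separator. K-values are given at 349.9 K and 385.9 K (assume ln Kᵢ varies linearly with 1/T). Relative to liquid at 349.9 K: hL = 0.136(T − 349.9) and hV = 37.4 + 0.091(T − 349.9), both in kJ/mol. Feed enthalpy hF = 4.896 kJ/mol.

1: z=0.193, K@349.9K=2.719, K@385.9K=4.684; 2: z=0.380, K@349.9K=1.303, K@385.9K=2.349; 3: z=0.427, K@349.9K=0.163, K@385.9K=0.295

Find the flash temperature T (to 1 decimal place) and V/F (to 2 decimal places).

T = 351.0 K, V/F = 0.13

Adiabatic flash: solve Rachford–Rice at each trial T, then check hF = ψ·hV(T) + (1−ψ)·hL(T).
  T = 349.9 K: K = (2.719, 1.303, 0.163), RR gives ψ = 0.106, H_out = 3.964 kJ/mol
  T = 385.9 K: K = (4.684, 2.349, 0.295), RR gives ψ = 0.585, H_out = 25.812 kJ/mol
  T = 367.9 K: K = (3.617, 1.775, 0.222), RR gives ψ = 0.390, H_out = 16.703 kJ/mol
  T = 358.9 K: K = (3.147, 1.527, 0.191), RR gives ψ = 0.265, H_out = 11.034 kJ/mol
  T = 354.4 K: K = (2.928, 1.412, 0.177), RR gives ψ = 0.191, H_out = 7.712 kJ/mol
  T = 352.1 K: K = (2.820, 1.355, 0.170), RR gives ψ = 0.149, H_out = 5.855 kJ/mol
Linear interpolation between T = 349.9 (H_out = 3.964) and T = 352.1 (H_out = 5.855) on hF = 4.896 gives T ≈ 351.0 K, at which ψ = 0.13.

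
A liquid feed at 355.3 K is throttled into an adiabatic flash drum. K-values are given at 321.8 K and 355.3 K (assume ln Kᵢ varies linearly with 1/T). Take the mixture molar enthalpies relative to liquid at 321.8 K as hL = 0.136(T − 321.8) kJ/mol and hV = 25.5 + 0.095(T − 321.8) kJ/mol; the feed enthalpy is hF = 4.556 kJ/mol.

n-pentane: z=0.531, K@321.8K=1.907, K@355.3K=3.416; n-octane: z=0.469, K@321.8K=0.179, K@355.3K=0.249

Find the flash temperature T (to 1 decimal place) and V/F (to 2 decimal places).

T = 323.7 K, V/F = 0.17

Adiabatic flash: solve Rachford–Rice at each trial T, then check hF = ψ·hV(T) + (1−ψ)·hL(T).
  T = 321.8 K: K = (1.907, 0.179), RR gives ψ = 0.130, H_out = 3.307 kJ/mol
  T = 355.3 K: K = (3.416, 0.249), RR gives ψ = 0.513, H_out = 16.931 kJ/mol
  T = 338.6 K: K = (2.592, 0.213), RR gives ψ = 0.380, H_out = 11.713 kJ/mol
  T = 330.2 K: K = (2.232, 0.196), RR gives ψ = 0.279, H_out = 8.172 kJ/mol
  T = 326.0 K: K = (2.065, 0.187), RR gives ψ = 0.213, H_out = 5.966 kJ/mol
  T = 323.9 K: K = (1.985, 0.183), RR gives ψ = 0.174, H_out = 4.705 kJ/mol
Linear interpolation between T = 321.8 (H_out = 3.307) and T = 323.9 (H_out = 4.705) on hF = 4.556 gives T ≈ 323.7 K, at which ψ = 0.17.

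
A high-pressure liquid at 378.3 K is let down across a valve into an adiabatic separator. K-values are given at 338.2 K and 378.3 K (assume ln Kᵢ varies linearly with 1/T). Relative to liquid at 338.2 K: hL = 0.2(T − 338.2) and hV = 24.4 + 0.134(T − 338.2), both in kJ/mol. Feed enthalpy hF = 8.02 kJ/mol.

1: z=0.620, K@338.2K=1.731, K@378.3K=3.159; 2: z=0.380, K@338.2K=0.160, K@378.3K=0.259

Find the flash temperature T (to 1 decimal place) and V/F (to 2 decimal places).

T = 342.2 K, V/F = 0.30

Adiabatic flash: solve Rachford–Rice at each trial T, then check hF = ψ·hV(T) + (1−ψ)·hL(T).
  T = 338.2 K: K = (1.731, 0.160), RR gives ψ = 0.218, H_out = 5.326 kJ/mol
  T = 378.3 K: K = (3.159, 0.259), RR gives ψ = 0.661, H_out = 22.392 kJ/mol
  T = 358.2 K: K = (2.376, 0.206), RR gives ψ = 0.505, H_out = 15.655 kJ/mol
  T = 348.2 K: K = (2.037, 0.182), RR gives ψ = 0.392, H_out = 11.304 kJ/mol
  T = 343.2 K: K = (1.880, 0.171), RR gives ψ = 0.316, H_out = 8.609 kJ/mol
  T = 340.7 K: K = (1.805, 0.165), RR gives ψ = 0.271, H_out = 7.058 kJ/mol
  T = 341.9 K: K = (1.841, 0.168), RR gives ψ = 0.293, H_out = 7.823 kJ/mol
Linear interpolation between T = 341.9 (H_out = 7.823) and T = 343.2 (H_out = 8.609) on hF = 8.02 gives T ≈ 342.2 K, at which ψ = 0.30.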